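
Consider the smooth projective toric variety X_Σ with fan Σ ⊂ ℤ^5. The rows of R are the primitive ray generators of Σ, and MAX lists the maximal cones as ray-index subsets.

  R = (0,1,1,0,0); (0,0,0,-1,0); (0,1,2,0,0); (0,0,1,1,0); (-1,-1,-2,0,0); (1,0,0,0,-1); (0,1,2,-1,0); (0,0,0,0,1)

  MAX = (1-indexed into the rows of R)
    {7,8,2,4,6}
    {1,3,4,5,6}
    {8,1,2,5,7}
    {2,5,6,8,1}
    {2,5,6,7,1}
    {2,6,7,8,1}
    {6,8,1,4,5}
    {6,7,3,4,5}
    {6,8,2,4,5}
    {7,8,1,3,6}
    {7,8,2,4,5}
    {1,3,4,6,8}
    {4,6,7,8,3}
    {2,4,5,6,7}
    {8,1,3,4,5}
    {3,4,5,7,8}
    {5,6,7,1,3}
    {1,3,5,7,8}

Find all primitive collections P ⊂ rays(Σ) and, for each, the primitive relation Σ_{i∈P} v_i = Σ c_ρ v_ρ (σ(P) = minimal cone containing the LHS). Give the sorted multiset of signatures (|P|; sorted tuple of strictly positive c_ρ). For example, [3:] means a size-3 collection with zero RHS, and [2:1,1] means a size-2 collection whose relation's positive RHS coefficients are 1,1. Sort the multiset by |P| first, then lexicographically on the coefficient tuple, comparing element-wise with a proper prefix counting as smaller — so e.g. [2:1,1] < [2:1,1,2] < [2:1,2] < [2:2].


5 collections generate NE(X_Σ); each relation:

  P = {2,3}:  v_{2} + v_{3} = v_{7} ; sig = [2:1]
  P = {1,2,4}:  v_{1} + v_{2} + v_{4} = v_{3} ; sig = [3:1]
  P = {1,4,7}:  v_{1} + v_{4} + v_{7} = 2·v_{3} ; sig = [3:2]
  P = {3,5,6,8}:  v_{3} + v_{5} + v_{6} + v_{8} = 0 ; sig = [4:]
  P = {5,6,7,8}:  v_{5} + v_{6} + v_{7} + v_{8} = v_{2} ; sig = [4:1]

Signatures (|P|; sorted positive RHS coefficients), sorted:
    |P|=2: 1 collection, coeffs (1)
    |P|=3: 2 collections, coeffs (1), (2)
    |P|=4: 2 collections, coeffs (), (1)


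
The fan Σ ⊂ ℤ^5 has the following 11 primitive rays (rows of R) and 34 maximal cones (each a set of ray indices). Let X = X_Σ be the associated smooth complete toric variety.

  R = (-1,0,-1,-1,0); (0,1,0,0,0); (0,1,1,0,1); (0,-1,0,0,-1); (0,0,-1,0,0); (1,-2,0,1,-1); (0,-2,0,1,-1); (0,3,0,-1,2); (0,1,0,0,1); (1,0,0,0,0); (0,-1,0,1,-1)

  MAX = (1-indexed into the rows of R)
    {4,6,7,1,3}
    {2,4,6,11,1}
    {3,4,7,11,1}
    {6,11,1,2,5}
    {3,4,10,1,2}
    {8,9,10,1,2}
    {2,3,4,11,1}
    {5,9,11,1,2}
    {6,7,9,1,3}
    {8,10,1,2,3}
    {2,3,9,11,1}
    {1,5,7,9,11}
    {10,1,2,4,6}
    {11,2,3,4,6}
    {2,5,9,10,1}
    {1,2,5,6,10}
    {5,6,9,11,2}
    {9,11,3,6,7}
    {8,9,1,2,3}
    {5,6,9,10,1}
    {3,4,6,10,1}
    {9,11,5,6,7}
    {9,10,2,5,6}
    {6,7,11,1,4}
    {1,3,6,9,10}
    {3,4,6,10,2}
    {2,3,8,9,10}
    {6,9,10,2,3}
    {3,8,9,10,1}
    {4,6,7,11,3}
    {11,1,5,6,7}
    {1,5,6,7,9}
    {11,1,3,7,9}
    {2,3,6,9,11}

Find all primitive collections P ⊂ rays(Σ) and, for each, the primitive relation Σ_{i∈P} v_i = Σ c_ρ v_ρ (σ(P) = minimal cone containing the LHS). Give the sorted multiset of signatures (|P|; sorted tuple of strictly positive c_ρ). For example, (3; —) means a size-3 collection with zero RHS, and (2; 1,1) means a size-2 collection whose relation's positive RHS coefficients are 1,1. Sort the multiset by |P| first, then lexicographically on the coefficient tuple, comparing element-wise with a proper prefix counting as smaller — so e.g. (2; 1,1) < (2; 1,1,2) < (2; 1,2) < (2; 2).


Δ(Σ) — 11 vertices, 16 min non-faces:

  P = {4,9}:  v_{4} + v_{9} = 0  so sig = (2; —)
  P = {2,7}:  v_{2} + v_{7} = v_{11}  so sig = (2; 1)
  P = {3,5}:  v_{3} + v_{5} = v_{9}  so sig = (2; 1)
  P = {7,8}:  v_{7} + v_{8} = v_{9}  so sig = (2; 1)
  P = {7,10}:  v_{7} + v_{10} = v_{6}  so sig = (2; 1)
  P = {6,8}:  v_{6} + v_{8} = v_{9} + v_{10}  so sig = (2; 1,1)
  P = {8,11}:  v_{8} + v_{11} = v_{2} + v_{9}  so sig = (2; 1,1)
  P = {10,11}:  v_{10} + v_{11} = v_{2} + v_{6}  so sig = (2; 1,1)
  P = {4,5}:  v_{4} + v_{5} = v_{1} + v_{2} + v_{6}  so sig = (2; 1,1,1)
  P = {4,8}:  v_{4} + v_{8} = v_{1} + v_{2} + v_{3} + v_{10}  so sig = (2; 1,1,1,1)
  P = {5,8}:  v_{5} + v_{8} = v_{1} + v_{2} + 2·v_{9} + v_{10}  so sig = (2; 1,1,1,2)
  P = {1,2,3,6}:  v_{1} + v_{2} + v_{3} + v_{6} = 0  so sig = (4; —)
  P = {1,2,6,9}:  v_{1} + v_{2} + v_{6} + v_{9} = v_{5}  so sig = (4; 1)
  P = {1,3,6,11}:  v_{1} + v_{3} + v_{6} + v_{11} = v_{7}  so sig = (4; 1)
  P = {1,6,9,11}:  v_{1} + v_{6} + v_{9} + v_{11} = v_{5} + v_{7}  so sig = (4; 1,1)
  P = {1,2,3,9,10}:  v_{1} + v_{2} + v_{3} + v_{9} + v_{10} = v_{8}  so sig = (5; 1)

Sorted signature multiset PRS(X):
{ (2; —),  (2; 1) ×4,  (2; 1,1) ×3,  (2; 1,1,1),  (2; 1,1,1,1),  (2; 1,1,1,2),  (4; —),  (4; 1) ×2,  (4; 1,1),  (5; 1) }


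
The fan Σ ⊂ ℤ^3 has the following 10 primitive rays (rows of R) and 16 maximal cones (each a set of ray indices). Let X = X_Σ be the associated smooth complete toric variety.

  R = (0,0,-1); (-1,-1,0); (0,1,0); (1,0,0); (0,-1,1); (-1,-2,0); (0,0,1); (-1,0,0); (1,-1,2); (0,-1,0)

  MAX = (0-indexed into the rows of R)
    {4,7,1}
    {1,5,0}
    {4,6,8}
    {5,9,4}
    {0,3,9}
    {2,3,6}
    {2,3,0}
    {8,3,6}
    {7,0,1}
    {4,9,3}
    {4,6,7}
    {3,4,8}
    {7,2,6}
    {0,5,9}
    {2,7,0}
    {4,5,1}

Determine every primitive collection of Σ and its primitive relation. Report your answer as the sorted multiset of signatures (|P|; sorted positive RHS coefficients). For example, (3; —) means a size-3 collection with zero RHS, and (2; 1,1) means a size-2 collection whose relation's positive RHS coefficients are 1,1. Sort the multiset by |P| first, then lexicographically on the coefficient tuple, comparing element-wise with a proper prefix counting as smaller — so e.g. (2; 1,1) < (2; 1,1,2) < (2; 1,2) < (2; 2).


22 collections generate NE(X_Σ); each relation:

  P={0,6}:  v_{0} + v_{6} = 0  ⇒ sig = (2; —)
  P={2,9}:  v_{2} + v_{9} = 0  ⇒ sig = (2; —)
  P={3,7}:  v_{3} + v_{7} = 0  ⇒ sig = (2; —)
  P={0,4}:  v_{0} + v_{4} = v_{9}  ⇒ sig = (2; 1)
  P={1,2}:  v_{1} + v_{2} = v_{7}  ⇒ sig = (2; 1)
  P={1,3}:  v_{1} + v_{3} = v_{9}  ⇒ sig = (2; 1)
  P={1,9}:  v_{1} + v_{9} = v_{5}  ⇒ sig = (2; 1)
  P={2,4}:  v_{2} + v_{4} = v_{6}  ⇒ sig = (2; 1)
  P={2,5}:  v_{2} + v_{5} = v_{1}  ⇒ sig = (2; 1)
  P={6,9}:  v_{6} + v_{9} = v_{4}  ⇒ sig = (2; 1)
  P={7,9}:  v_{7} + v_{9} = v_{1}  ⇒ sig = (2; 1)
  P={0,8}:  v_{0} + v_{8} = v_{3} + v_{4}  ⇒ sig = (2; 1,1)
  P={1,6}:  v_{1} + v_{6} = v_{4} + v_{7}  ⇒ sig = (2; 1,1)
  P={5,6}:  v_{5} + v_{6} = v_{1} + v_{4}  ⇒ sig = (2; 1,1)
  P={7,8}:  v_{7} + v_{8} = v_{4} + v_{6}  ⇒ sig = (2; 1,1)
  P={2,8}:  v_{2} + v_{8} = v_{3} + 2·v_{6}  ⇒ sig = (2; 1,2)
  P={5,8}:  v_{5} + v_{8} = 2·v_{4} + v_{9}  ⇒ sig = (2; 1,2)
  P={8,9}:  v_{8} + v_{9} = v_{3} + 2·v_{4}  ⇒ sig = (2; 1,2)
  P={1,8}:  v_{1} + v_{8} = 2·v_{4}  ⇒ sig = (2; 2)
  P={3,5}:  v_{3} + v_{5} = 2·v_{9}  ⇒ sig = (2; 2)
  P={5,7}:  v_{5} + v_{7} = 2·v_{1}  ⇒ sig = (2; 2)
  P={3,4,6}:  v_{3} + v_{4} + v_{6} = v_{8}  ⇒ sig = (3; 1)

Signatures (|P|; sorted positive RHS coefficients), sorted:
    |P|=2: 21 collections, coeffs (), (), (), (1), (1), (1), (1), (1), (1), (1), (1), (1,1), (1,1), (1,1), (1,1), (1,2), (1,2), (1,2), (2), (2), (2)
    |P|=3: 1 collection, coeffs (1)


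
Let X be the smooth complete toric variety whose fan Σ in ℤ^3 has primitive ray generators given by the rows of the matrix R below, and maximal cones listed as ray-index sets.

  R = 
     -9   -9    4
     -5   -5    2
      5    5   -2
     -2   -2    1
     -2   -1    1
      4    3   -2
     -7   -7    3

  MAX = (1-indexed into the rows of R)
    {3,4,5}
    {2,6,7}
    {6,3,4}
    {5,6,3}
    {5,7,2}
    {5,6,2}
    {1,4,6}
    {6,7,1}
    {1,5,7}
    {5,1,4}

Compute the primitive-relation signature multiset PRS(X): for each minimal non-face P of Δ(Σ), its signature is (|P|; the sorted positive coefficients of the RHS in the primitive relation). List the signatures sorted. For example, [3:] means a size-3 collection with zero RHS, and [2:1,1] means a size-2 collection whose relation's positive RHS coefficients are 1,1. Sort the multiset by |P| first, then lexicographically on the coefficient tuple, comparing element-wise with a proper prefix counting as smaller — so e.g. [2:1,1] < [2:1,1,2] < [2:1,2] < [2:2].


The 9 primitive collections of Σ (r=7, n=3):

  P = {2,3}:  v_{2} + v_{3} = 0 ; sig = [2:]
  P = {2,4}:  v_{2} + v_{4} = v_{7} ; sig = [2:1]
  P = {3,7}:  v_{3} + v_{7} = v_{4} ; sig = [2:1]
  P = {4,7}:  v_{4} + v_{7} = v_{1} ; sig = [2:1]
  P = {1,2}:  v_{1} + v_{2} = 2·v_{7} ; sig = [2:2]
  P = {1,3}:  v_{1} + v_{3} = 2·v_{4} ; sig = [2:2]
  P = {4,5,6}:  v_{4} + v_{5} + v_{6} = 0 ; sig = [3:]
  P = {1,5,6}:  v_{1} + v_{5} + v_{6} = v_{7} ; sig = [3:1]
  P = {5,6,7}:  v_{5} + v_{6} + v_{7} = v_{2} ; sig = [3:1]

so the primitive-relation signature multiset is
[[2:], [2:1], [2:1], [2:1], [2:2], [2:2], [3:], [3:1], [3:1]]


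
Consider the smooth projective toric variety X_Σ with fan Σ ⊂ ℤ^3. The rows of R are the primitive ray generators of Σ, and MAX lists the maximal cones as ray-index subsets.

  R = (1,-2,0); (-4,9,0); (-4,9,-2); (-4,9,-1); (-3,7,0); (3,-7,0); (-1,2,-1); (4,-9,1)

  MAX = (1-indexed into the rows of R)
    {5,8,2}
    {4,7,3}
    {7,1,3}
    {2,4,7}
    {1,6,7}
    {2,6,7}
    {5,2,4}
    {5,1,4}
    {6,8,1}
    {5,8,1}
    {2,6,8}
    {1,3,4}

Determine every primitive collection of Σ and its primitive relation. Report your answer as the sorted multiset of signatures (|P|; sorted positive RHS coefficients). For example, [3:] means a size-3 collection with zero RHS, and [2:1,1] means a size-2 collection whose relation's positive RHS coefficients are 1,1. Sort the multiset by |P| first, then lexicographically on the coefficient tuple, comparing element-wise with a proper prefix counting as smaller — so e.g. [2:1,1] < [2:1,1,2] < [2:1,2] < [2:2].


The 11 primitive collections of Σ (r=8, n=3):

  {4,8}:  v_{4} + v_{8} = 0 ; sig = [2:]
  {5,6}:  v_{5} + v_{6} = 0 ; sig = [2:]
  {1,2}:  v_{1} + v_{2} = v_{5} ; sig = [2:1]
  {4,6}:  v_{4} + v_{6} = v_{7} ; sig = [2:1]
  {5,7}:  v_{5} + v_{7} = v_{4} ; sig = [2:1]
  {7,8}:  v_{7} + v_{8} = v_{6} ; sig = [2:1]
  {3,8}:  v_{3} + v_{8} = v_{1} + v_{7} ; sig = [2:1,1]
  {3,5}:  v_{3} + v_{5} = v_{1} + 2·v_{4} ; sig = [2:1,2]
  {3,6}:  v_{3} + v_{6} = v_{1} + 2·v_{7} ; sig = [2:1,2]
  {2,3}:  v_{2} + v_{3} = 2·v_{4} ; sig = [2:2]
  {1,4,7}:  v_{1} + v_{4} + v_{7} = v_{3} ; sig = [3:1]

Sorted signature multiset PRS(X):
{ [2:] ×2,  [2:1] ×4,  [2:1,1],  [2:1,2] ×2,  [2:2],  [3:1] }


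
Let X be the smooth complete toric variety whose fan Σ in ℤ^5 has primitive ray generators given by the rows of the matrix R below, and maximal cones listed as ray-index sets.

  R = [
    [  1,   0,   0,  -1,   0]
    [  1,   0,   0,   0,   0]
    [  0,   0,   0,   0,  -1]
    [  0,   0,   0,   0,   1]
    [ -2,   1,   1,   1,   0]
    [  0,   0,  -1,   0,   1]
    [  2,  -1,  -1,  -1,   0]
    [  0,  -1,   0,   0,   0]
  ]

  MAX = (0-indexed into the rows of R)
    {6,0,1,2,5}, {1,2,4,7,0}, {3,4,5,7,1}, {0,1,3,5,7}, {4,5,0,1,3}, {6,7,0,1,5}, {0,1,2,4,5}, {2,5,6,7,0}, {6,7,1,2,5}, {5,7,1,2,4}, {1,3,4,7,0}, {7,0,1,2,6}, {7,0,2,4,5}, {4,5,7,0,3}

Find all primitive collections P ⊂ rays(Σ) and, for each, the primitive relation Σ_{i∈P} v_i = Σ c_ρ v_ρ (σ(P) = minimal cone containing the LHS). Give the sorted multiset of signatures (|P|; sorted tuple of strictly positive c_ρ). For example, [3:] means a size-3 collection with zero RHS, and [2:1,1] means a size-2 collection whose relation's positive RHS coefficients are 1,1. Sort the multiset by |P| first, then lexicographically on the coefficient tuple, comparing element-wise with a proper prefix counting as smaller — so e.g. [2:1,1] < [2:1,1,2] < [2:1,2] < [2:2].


Δ(Σ) — 8 vertices, 5 min non-faces:

  P = {2,3}:  v_{2} + v_{3} = 0  so sig = [2:]
  P = {4,6}:  v_{4} + v_{6} = 0  so sig = [2:]
  P = {3,6}:  v_{3} + v_{6} = v_{0} + v_{1} + v_{5} + v_{7}  so sig = [2:1,1,1,1]
  P = {0,1,2,5,7}:  v_{0} + v_{1} + v_{2} + v_{5} + v_{7} = v_{6}  so sig = [5:1]
  P = {0,1,4,5,7}:  v_{0} + v_{1} + v_{4} + v_{5} + v_{7} = v_{3}  so sig = [5:1]

Signatures (|P|; sorted positive RHS coefficients), sorted:
[[2:], [2:], [2:1,1,1,1], [5:1], [5:1]]


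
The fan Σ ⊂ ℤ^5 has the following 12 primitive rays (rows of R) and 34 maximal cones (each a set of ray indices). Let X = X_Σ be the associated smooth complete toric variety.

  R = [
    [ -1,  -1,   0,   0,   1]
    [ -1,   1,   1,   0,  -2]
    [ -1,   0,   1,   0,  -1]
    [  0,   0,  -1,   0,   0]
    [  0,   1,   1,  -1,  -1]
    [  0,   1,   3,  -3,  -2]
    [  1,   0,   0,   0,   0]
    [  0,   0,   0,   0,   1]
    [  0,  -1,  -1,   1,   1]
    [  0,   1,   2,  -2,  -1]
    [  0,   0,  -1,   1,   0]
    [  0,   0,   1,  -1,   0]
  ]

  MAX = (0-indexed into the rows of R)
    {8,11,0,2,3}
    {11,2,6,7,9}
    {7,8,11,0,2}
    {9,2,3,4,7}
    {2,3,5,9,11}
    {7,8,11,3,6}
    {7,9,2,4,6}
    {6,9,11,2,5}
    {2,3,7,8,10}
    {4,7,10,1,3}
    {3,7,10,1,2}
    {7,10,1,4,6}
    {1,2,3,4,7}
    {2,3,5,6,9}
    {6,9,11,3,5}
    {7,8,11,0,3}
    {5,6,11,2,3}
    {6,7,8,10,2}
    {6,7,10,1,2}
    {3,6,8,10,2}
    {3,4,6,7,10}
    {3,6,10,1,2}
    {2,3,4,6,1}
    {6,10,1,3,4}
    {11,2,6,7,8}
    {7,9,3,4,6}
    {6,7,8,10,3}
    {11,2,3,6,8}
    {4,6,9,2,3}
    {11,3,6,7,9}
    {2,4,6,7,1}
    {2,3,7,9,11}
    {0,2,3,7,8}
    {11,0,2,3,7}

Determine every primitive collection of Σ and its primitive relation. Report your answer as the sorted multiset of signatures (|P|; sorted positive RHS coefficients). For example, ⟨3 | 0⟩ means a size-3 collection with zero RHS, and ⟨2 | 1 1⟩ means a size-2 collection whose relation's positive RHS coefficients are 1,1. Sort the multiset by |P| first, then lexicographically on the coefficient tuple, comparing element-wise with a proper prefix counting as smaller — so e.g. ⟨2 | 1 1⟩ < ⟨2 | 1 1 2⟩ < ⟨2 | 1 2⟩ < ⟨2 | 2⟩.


24 collections generate NE(X_Σ); each relation:

  P = {4,8}:  v_{4} + v_{8} = 0  ⇒ sig = ⟨2 | 0⟩
  P = {10,11}:  v_{10} + v_{11} = 0  ⇒ sig = ⟨2 | 0⟩
  P = {4,11}:  v_{4} + v_{11} = v_{9}  ⇒ sig = ⟨2 | 1⟩
  P = {8,9}:  v_{8} + v_{9} = v_{11}  ⇒ sig = ⟨2 | 1⟩
  P = {9,10}:  v_{9} + v_{10} = v_{4}  ⇒ sig = ⟨2 | 1⟩
  P = {0,6}:  v_{0} + v_{6} = v_{8} + v_{11}  ⇒ sig = ⟨2 | 1 1⟩
  P = {1,8}:  v_{1} + v_{8} = v_{2} + v_{10}  ⇒ sig = ⟨2 | 1 1⟩
  P = {1,11}:  v_{1} + v_{11} = v_{2} + v_{4}  ⇒ sig = ⟨2 | 1 1⟩
  P = {5,7}:  v_{5} + v_{7} = v_{9} + v_{11}  ⇒ sig = ⟨2 | 1 1⟩
  P = {0,4}:  v_{0} + v_{4} = v_{2} + v_{3} + v_{7} + v_{11}  ⇒ sig = ⟨2 | 1 1 1 1⟩
  P = {0,10}:  v_{0} + v_{10} = v_{2} + v_{3} + v_{7} + v_{8}  ⇒ sig = ⟨2 | 1 1 1 1⟩
  P = {5,10}:  v_{5} + v_{10} = v_{2} + v_{3} + v_{6} + v_{9}  ⇒ sig = ⟨2 | 1 1 1 1⟩
  P = {1,5}:  v_{1} + v_{5} = 2·v_{2} + v_{3} + v_{4} + v_{6} + v_{9}  ⇒ sig = ⟨2 | 1 1 1 1 2⟩
  P = {0,9}:  v_{0} + v_{9} = v_{2} + v_{3} + v_{7} + 2·v_{11}  ⇒ sig = ⟨2 | 1 1 1 2⟩
  P = {4,5}:  v_{4} + v_{5} = v_{2} + v_{3} + v_{6} + 2·v_{9}  ⇒ sig = ⟨2 | 1 1 1 2⟩
  P = {5,8}:  v_{5} + v_{8} = v_{2} + v_{3} + v_{6} + 2·v_{11}  ⇒ sig = ⟨2 | 1 1 1 2⟩
  P = {0,1}:  v_{0} + v_{1} = 2·v_{2} + v_{3} + v_{7}  ⇒ sig = ⟨2 | 1 1 2⟩
  P = {0,5}:  v_{0} + v_{5} = v_{2} + v_{3} + 3·v_{11}  ⇒ sig = ⟨2 | 1 1 3⟩
  P = {1,9}:  v_{1} + v_{9} = v_{2} + 2·v_{4}  ⇒ sig = ⟨2 | 1 2⟩
  P = {2,4,10}:  v_{2} + v_{4} + v_{10} = v_{1}  ⇒ sig = ⟨3 | 1⟩
  P = {2,3,6,7}:  v_{2} + v_{3} + v_{6} + v_{7} = 0  ⇒ sig = ⟨4 | 0⟩
  P = {1,3,6,7}:  v_{1} + v_{3} + v_{6} + v_{7} = v_{4} + v_{10}  ⇒ sig = ⟨4 | 1 1⟩
  P = {2,3,6,9,11}:  v_{2} + v_{3} + v_{6} + v_{9} + v_{11} = v_{5}  ⇒ sig = ⟨5 | 1⟩
  P = {2,3,7,8,11}:  v_{2} + v_{3} + v_{7} + v_{8} + v_{11} = v_{0}  ⇒ sig = ⟨5 | 1⟩

so the primitive-relation signature multiset is
    ⟨2 | 0⟩
    ⟨2 | 0⟩
    ⟨2 | 1⟩
    ⟨2 | 1⟩
    ⟨2 | 1⟩
    ⟨2 | 1 1⟩
    ⟨2 | 1 1⟩
    ⟨2 | 1 1⟩
    ⟨2 | 1 1⟩
    ⟨2 | 1 1 1 1⟩
    ⟨2 | 1 1 1 1⟩
    ⟨2 | 1 1 1 1⟩
    ⟨2 | 1 1 1 1 2⟩
    ⟨2 | 1 1 1 2⟩
    ⟨2 | 1 1 1 2⟩
    ⟨2 | 1 1 1 2⟩
    ⟨2 | 1 1 2⟩
    ⟨2 | 1 1 3⟩
    ⟨2 | 1 2⟩
    ⟨3 | 1⟩
    ⟨4 | 0⟩
    ⟨4 | 1 1⟩
    ⟨5 | 1⟩
    ⟨5 | 1⟩


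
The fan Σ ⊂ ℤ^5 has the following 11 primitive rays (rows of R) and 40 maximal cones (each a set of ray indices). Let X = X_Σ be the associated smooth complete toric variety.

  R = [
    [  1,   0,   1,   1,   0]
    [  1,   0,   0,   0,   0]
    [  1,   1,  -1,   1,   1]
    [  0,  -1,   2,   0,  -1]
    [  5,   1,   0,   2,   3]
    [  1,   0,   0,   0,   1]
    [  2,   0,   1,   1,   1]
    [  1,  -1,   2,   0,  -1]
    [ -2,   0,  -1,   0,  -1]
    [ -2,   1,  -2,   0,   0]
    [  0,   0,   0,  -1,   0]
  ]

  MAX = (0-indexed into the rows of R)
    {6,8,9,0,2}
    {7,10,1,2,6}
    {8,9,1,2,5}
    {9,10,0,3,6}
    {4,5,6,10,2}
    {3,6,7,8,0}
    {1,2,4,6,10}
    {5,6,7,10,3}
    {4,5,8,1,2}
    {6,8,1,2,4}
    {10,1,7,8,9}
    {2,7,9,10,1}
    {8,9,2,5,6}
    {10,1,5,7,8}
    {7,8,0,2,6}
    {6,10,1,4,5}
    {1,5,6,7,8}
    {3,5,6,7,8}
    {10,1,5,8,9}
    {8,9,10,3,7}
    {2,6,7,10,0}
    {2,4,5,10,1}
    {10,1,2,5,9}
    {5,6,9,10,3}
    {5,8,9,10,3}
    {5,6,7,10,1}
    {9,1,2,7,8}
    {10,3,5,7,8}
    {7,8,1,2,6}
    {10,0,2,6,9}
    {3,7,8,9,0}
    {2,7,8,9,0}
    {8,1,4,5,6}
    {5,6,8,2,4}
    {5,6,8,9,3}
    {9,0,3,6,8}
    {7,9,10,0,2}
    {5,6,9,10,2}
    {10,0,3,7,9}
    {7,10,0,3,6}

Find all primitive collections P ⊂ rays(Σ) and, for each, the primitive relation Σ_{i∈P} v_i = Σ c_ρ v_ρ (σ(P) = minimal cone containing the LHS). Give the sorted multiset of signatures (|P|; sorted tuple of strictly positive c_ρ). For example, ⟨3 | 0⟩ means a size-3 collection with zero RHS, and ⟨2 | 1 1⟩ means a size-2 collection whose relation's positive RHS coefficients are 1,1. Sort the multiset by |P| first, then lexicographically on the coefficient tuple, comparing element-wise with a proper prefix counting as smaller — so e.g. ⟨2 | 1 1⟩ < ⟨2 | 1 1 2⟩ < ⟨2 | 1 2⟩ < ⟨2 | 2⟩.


17 collections generate NE(X_Σ); each relation:

  {0,5}:  v_{0} + v_{5} = v_{6}  ⇒ sig = ⟨2 | 1⟩
  {1,3}:  v_{1} + v_{3} = v_{7}  ⇒ sig = ⟨2 | 1⟩
  {2,3}:  v_{2} + v_{3} = v_{0}  ⇒ sig = ⟨2 | 1⟩
  {0,1}:  v_{0} + v_{1} = v_{2} + v_{7}  ⇒ sig = ⟨2 | 1 1⟩
  {0,4}:  v_{0} + v_{4} = v_{1} + v_{2} + 2·v_{6}  ⇒ sig = ⟨2 | 1 1 2⟩
  {3,4}:  v_{3} + v_{4} = v_{1} + 2·v_{6}  ⇒ sig = ⟨2 | 1 2⟩
  {4,9}:  v_{4} + v_{9} = 2·v_{2} + v_{5}  ⇒ sig = ⟨2 | 1 2⟩
  {4,7}:  v_{4} + v_{7} = 2·v_{1} + 2·v_{6}  ⇒ sig = ⟨2 | 2 2⟩
  {5,7,9}:  v_{5} + v_{7} + v_{9} = 0  ⇒ sig = ⟨3 | 0⟩
  {6,8,10}:  v_{6} + v_{8} + v_{10} = 0  ⇒ sig = ⟨3 | 0⟩
  {1,6,9}:  v_{1} + v_{6} + v_{9} = v_{2}  ⇒ sig = ⟨3 | 1⟩
  {6,7,9}:  v_{6} + v_{7} + v_{9} = v_{0}  ⇒ sig = ⟨3 | 1⟩
  {0,8,10}:  v_{0} + v_{8} + v_{10} = v_{7} + v_{9}  ⇒ sig = ⟨3 | 1 1⟩
  {2,5,7}:  v_{2} + v_{5} + v_{7} = v_{1} + v_{6}  ⇒ sig = ⟨3 | 1 1⟩
  {2,8,10}:  v_{2} + v_{8} + v_{10} = v_{1} + v_{9}  ⇒ sig = ⟨3 | 1 1⟩
  {4,8,10}:  v_{4} + v_{8} + v_{10} = v_{1} + v_{2} + v_{5}  ⇒ sig = ⟨3 | 1 1 1⟩
  {1,2,5,6}:  v_{1} + v_{2} + v_{5} + v_{6} = v_{4}  ⇒ sig = ⟨4 | 1⟩

Sorted signature multiset PRS(X):
[⟨2 | 1⟩, ⟨2 | 1⟩, ⟨2 | 1⟩, ⟨2 | 1 1⟩, ⟨2 | 1 1 2⟩, ⟨2 | 1 2⟩, ⟨2 | 1 2⟩, ⟨2 | 2 2⟩, ⟨3 | 0⟩, ⟨3 | 0⟩, ⟨3 | 1⟩, ⟨3 | 1⟩, ⟨3 | 1 1⟩, ⟨3 | 1 1⟩, ⟨3 | 1 1⟩, ⟨3 | 1 1 1⟩, ⟨4 | 1⟩]


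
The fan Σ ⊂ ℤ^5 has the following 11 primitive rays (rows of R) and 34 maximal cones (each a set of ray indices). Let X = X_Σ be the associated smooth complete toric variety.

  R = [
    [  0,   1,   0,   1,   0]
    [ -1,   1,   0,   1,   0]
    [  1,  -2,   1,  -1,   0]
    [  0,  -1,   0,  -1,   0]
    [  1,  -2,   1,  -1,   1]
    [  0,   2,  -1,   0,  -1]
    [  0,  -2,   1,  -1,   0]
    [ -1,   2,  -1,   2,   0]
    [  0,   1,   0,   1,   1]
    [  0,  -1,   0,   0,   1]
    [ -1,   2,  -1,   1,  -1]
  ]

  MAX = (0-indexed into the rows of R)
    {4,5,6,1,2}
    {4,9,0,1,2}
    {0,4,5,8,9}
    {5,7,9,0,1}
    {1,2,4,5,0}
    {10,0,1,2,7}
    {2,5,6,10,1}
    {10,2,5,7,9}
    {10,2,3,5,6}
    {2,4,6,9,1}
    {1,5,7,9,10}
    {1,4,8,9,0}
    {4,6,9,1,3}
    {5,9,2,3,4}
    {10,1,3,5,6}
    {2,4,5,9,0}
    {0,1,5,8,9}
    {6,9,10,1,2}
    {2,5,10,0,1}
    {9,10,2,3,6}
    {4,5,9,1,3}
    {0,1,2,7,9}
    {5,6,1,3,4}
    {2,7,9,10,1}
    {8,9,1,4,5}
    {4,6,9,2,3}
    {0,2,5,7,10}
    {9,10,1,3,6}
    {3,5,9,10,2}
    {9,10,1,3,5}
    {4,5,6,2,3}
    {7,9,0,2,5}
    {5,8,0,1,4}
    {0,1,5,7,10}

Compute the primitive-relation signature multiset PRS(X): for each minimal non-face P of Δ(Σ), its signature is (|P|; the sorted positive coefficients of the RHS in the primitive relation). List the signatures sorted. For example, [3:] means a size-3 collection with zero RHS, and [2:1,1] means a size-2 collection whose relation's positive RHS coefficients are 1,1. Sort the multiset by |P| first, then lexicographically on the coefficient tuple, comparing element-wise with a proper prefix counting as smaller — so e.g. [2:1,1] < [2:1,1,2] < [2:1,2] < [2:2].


Minimal non-faces — 17 found among 11 rays, 34 max cones:

  P={0,3}:  v_{0} + v_{3} = 0  so sig = [2:]
  P={4,10}:  v_{4} + v_{10} = 0  so sig = [2:]
  P={0,6}:  v_{0} + v_{6} = v_{1} + v_{2}  so sig = [2:1,1]
  P={2,8}:  v_{2} + v_{8} = v_{0} + v_{4}  so sig = [2:1,1]
  P={3,7}:  v_{3} + v_{7} = v_{9} + v_{10}  so sig = [2:1,1]
  P={4,7}:  v_{4} + v_{7} = v_{0} + v_{9}  so sig = [2:1,1]
  P={6,8}:  v_{6} + v_{8} = v_{1} + v_{4}  so sig = [2:1,1]
  P={3,8}:  v_{3} + v_{8} = v_{1} + v_{4} + v_{5} + v_{9}  so sig = [2:1,1,1,1]
  P={6,7}:  v_{6} + v_{7} = v_{1} + v_{2} + v_{9} + v_{10}  so sig = [2:1,1,1,1]
  P={8,10}:  v_{8} + v_{10} = v_{0} + v_{1} + v_{5} + v_{9}  so sig = [2:1,1,1,1]
  P={7,8}:  v_{7} + v_{8} = 2·v_{0} + v_{1} + v_{5} + 2·v_{9}  so sig = [2:1,1,2,2]
  P={0,9,10}:  v_{0} + v_{9} + v_{10} = v_{7}  so sig = [3:1]
  P={1,2,3}:  v_{1} + v_{2} + v_{3} = v_{6}  so sig = [3:1]
  P={5,6,9}:  v_{5} + v_{6} + v_{9} = v_{3}  so sig = [3:1]
  P={1,2,5,9}:  v_{1} + v_{2} + v_{5} + v_{9} = 0  so sig = [4:]
  P={1,2,5,7}:  v_{1} + v_{2} + v_{5} + v_{7} = v_{0} + v_{10}  so sig = [4:1,1]
  P={0,1,4,5,9}:  v_{0} + v_{1} + v_{4} + v_{5} + v_{9} = v_{8}  so sig = [5:1]

Hence PRS(X_Σ) =
[[2:], [2:], [2:1,1], [2:1,1], [2:1,1], [2:1,1], [2:1,1], [2:1,1,1,1], [2:1,1,1,1], [2:1,1,1,1], [2:1,1,2,2], [3:1], [3:1], [3:1], [4:], [4:1,1], [5:1]]


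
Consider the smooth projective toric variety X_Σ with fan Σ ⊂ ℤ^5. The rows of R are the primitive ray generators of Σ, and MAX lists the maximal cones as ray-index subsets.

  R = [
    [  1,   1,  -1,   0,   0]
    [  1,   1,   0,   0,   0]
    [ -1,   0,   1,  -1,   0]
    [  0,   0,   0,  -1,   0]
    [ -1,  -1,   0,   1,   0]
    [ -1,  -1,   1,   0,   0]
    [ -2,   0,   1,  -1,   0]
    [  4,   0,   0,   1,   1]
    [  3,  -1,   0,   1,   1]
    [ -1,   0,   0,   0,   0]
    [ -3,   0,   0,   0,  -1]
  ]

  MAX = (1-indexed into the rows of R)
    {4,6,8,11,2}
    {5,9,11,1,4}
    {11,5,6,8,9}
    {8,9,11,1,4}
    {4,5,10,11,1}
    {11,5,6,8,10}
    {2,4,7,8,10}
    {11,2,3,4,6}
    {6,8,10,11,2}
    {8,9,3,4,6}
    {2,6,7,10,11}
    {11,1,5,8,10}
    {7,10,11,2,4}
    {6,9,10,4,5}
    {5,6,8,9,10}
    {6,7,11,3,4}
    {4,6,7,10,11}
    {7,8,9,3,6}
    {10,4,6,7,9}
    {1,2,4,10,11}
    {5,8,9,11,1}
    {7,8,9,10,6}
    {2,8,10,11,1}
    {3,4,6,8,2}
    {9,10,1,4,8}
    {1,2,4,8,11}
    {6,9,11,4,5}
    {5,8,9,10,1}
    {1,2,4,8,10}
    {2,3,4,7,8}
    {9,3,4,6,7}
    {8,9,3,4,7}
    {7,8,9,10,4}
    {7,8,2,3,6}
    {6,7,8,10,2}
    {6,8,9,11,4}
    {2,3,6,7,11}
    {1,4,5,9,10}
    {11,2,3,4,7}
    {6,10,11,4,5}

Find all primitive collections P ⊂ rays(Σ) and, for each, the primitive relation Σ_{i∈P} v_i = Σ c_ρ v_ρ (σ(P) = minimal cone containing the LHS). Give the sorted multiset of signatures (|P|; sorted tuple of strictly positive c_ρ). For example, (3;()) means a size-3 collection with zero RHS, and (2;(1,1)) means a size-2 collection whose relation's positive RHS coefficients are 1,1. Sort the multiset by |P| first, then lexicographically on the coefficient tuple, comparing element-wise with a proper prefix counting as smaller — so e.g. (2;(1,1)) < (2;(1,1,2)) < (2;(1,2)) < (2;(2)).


The 19 primitive collections of Σ (r=11, n=5):

  • {1,6}:  v_{1} + v_{6} = 0 ; sig = (2;())
  • {2,9}:  v_{2} + v_{9} = v_{8} ; sig = (2;(1))
  • {3,10}:  v_{3} + v_{10} = v_{7} ; sig = (2;(1))
  • {3,5}:  v_{3} + v_{5} = v_{6} + v_{10} ; sig = (2;(1,1))
  • {1,3}:  v_{1} + v_{3} = v_{2} + v_{4} + v_{10} ; sig = (2;(1,1,1))
  • {2,5}:  v_{2} + v_{5} = v_{8} + v_{10} + v_{11} ; sig = (2;(1,1,1))
  • {1,7}:  v_{1} + v_{7} = v_{2} + v_{4} + 2·v_{10} ; sig = (2;(1,1,2))
  • {5,7}:  v_{5} + v_{7} = v_{6} + 2·v_{10} ; sig = (2;(1,2))
  • {3,9,11}:  v_{3} + v_{9} + v_{11} = v_{6} ; sig = (3;(1))
  • {4,5,8}:  v_{4} + v_{5} + v_{8} = v_{9} ; sig = (3;(1))
  • {9,10,11}:  v_{9} + v_{10} + v_{11} = v_{5} ; sig = (3;(1))
  • {3,8,11}:  v_{3} + v_{8} + v_{11} = v_{2} + v_{6} ; sig = (3;(1,1))
  • {7,9,11}:  v_{7} + v_{9} + v_{11} = v_{6} + v_{10} ; sig = (3;(1,1))
  • {7,8,11}:  v_{7} + v_{8} + v_{11} = v_{2} + v_{6} + v_{10} ; sig = (3;(1,1,1))
  • {4,8,10,11}:  v_{4} + v_{8} + v_{10} + v_{11} = 0 ; sig = (4;())
  • {2,4,6,10}:  v_{2} + v_{4} + v_{6} + v_{10} = v_{3} ; sig = (4;(1))
  • {4,6,8,10}:  v_{4} + v_{6} + v_{8} + v_{10} = v_{3} + v_{9} ; sig = (4;(1,1))
  • {4,6,7,8}:  v_{4} + v_{6} + v_{7} + v_{8} = 2·v_{3} + v_{9} ; sig = (4;(1,2))
  • {2,4,6,7}:  v_{2} + v_{4} + v_{6} + v_{7} = 2·v_{3} ; sig = (4;(2))

Signatures (|P|; sorted positive RHS coefficients), sorted:
[(2;()), (2;(1)), (2;(1)), (2;(1,1)), (2;(1,1,1)), (2;(1,1,1)), (2;(1,1,2)), (2;(1,2)), (3;(1)), (3;(1)), (3;(1)), (3;(1,1)), (3;(1,1)), (3;(1,1,1)), (4;()), (4;(1)), (4;(1,1)), (4;(1,2)), (4;(2))]


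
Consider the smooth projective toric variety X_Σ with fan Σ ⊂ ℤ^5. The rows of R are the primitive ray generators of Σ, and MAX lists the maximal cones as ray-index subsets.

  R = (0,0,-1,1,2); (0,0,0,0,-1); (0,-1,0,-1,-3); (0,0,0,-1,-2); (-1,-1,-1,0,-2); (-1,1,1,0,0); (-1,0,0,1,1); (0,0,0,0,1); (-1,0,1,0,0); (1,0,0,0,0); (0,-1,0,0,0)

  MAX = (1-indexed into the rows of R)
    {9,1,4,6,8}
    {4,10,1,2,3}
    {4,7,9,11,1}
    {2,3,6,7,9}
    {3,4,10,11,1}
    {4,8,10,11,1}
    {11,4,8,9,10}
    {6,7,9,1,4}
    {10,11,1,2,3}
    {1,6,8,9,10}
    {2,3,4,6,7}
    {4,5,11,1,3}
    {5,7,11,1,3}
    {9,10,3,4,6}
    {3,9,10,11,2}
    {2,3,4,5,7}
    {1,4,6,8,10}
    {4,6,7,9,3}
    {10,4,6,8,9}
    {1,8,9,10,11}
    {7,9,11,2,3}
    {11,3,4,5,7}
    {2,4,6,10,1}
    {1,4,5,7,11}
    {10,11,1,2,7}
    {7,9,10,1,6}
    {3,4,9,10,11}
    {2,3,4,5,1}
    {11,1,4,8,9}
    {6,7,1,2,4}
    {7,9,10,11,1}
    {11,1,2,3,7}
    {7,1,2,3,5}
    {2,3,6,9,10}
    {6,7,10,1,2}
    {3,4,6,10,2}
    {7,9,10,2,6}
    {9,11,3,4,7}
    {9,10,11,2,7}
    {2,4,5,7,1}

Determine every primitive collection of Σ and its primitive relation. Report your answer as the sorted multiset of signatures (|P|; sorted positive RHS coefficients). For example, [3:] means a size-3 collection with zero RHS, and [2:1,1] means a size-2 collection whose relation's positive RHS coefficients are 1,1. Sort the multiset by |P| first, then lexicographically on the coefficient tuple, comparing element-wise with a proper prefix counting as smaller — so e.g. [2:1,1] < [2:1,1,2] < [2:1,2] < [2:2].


18 collections generate NE(X_Σ); each relation:

  {2,8}:  v_{2} + v_{8} = 0  →  sig = [2:]
  {6,11}:  v_{6} + v_{11} = v_{9}  →  sig = [2:1]
  {3,8}:  v_{3} + v_{8} = v_{4} + v_{11}  →  sig = [2:1,1]
  {7,8}:  v_{7} + v_{8} = v_{1} + v_{9}  →  sig = [2:1,1]
  {5,10}:  v_{5} + v_{10} = v_{1} + v_{2} + v_{3}  →  sig = [2:1,1,1]
  {5,8}:  v_{5} + v_{8} = v_{1} + 2·v_{4} + v_{7} + v_{11}  →  sig = [2:1,1,1,2]
  {5,9}:  v_{5} + v_{9} = 2·v_{4} + 2·v_{7} + v_{11}  →  sig = [2:1,2,2]
  {5,6}:  v_{5} + v_{6} = 2·v_{4} + 2·v_{7}  →  sig = [2:2,2]
  {1,2,9}:  v_{1} + v_{2} + v_{9} = v_{7}  →  sig = [3:1]
  {2,4,11}:  v_{2} + v_{4} + v_{11} = v_{3}  →  sig = [3:1]
  {4,7,10}:  v_{4} + v_{7} + v_{10} = v_{2}  →  sig = [3:1]
  {1,3,6}:  v_{1} + v_{3} + v_{6} = v_{4} + v_{7}  →  sig = [3:1,1]
  {2,4,9}:  v_{2} + v_{4} + v_{9} = v_{3} + v_{6}  →  sig = [3:1,1]
  {1,3,9}:  v_{1} + v_{3} + v_{9} = v_{4} + v_{7} + v_{11}  →  sig = [3:1,1,1]
  {2,5,11}:  v_{2} + v_{5} + v_{11} = v_{1} + 2·v_{3} + v_{7}  →  sig = [3:1,1,2]
  {3,7,10}:  v_{3} + v_{7} + v_{10} = 2·v_{2} + v_{11}  →  sig = [3:1,2]
  {1,4,9,10}:  v_{1} + v_{4} + v_{9} + v_{10} = 0  →  sig = [4:]
  {1,3,4,7}:  v_{1} + v_{3} + v_{4} + v_{7} = v_{5}  →  sig = [4:1]

Hence PRS(X_Σ) =
    |P|=2: 8 collections, coeffs (), (1), (1,1), (1,1), (1,1,1), (1,1,1,2), (1,2,2), (2,2)
    |P|=3: 8 collections, coeffs (1), (1), (1), (1,1), (1,1), (1,1,1), (1,1,2), (1,2)
    |P|=4: 2 collections, coeffs (), (1)


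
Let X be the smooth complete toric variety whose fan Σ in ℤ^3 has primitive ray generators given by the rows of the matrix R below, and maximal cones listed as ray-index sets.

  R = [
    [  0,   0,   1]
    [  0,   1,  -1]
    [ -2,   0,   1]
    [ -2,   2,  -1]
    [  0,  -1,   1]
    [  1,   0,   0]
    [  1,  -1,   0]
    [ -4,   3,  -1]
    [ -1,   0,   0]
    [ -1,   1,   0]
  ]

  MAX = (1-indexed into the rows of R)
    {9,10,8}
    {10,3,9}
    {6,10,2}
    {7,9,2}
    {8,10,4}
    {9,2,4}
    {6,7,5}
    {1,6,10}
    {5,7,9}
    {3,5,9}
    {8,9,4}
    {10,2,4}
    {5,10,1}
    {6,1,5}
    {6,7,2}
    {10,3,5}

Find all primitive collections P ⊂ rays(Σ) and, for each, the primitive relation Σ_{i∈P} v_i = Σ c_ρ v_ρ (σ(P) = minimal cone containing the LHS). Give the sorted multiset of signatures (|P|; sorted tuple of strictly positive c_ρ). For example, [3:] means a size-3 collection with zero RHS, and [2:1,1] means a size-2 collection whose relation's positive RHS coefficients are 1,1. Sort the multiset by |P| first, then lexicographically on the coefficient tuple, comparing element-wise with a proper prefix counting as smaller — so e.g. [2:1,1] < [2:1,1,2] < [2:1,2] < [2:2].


25 minimal non-faces of Δ(Σ) (on 10 rays):

  {2,5}:  v_{2} + v_{5} = 0  ⇒ sig = [2:]
  {6,9}:  v_{6} + v_{9} = 0  ⇒ sig = [2:]
  {7,10}:  v_{7} + v_{10} = 0  ⇒ sig = [2:]
  {1,2}:  v_{1} + v_{2} = v_{6} + v_{10}  ⇒ sig = [2:1,1]
  {1,7}:  v_{1} + v_{7} = v_{5} + v_{6}  ⇒ sig = [2:1,1]
  {1,9}:  v_{1} + v_{9} = v_{5} + v_{10}  ⇒ sig = [2:1,1]
  {2,3}:  v_{2} + v_{3} = v_{9} + v_{10}  ⇒ sig = [2:1,1]
  {3,6}:  v_{3} + v_{6} = v_{5} + v_{10}  ⇒ sig = [2:1,1]
  {3,7}:  v_{3} + v_{7} = v_{5} + v_{9}  ⇒ sig = [2:1,1]
  {4,5}:  v_{4} + v_{5} = v_{9} + v_{10}  ⇒ sig = [2:1,1]
  {4,6}:  v_{4} + v_{6} = v_{2} + v_{10}  ⇒ sig = [2:1,1]
  {4,7}:  v_{4} + v_{7} = v_{2} + v_{9}  ⇒ sig = [2:1,1]
  {6,8}:  v_{6} + v_{8} = v_{4} + v_{10}  ⇒ sig = [2:1,1]
  {7,8}:  v_{7} + v_{8} = v_{4} + v_{9}  ⇒ sig = [2:1,1]
  {1,8}:  v_{1} + v_{8} = v_{9} + 3·v_{10}  ⇒ sig = [2:1,3]
  {1,4}:  v_{1} + v_{4} = 2·v_{10}  ⇒ sig = [2:2]
  {2,8}:  v_{2} + v_{8} = 2·v_{4}  ⇒ sig = [2:2]
  {1,3}:  v_{1} + v_{3} = 2·v_{5} + 2·v_{10}  ⇒ sig = [2:2,2]
  {3,4}:  v_{3} + v_{4} = 2·v_{9} + 2·v_{10}  ⇒ sig = [2:2,2]
  {5,8}:  v_{5} + v_{8} = 2·v_{9} + 2·v_{10}  ⇒ sig = [2:2,2]
  {3,8}:  v_{3} + v_{8} = 3·v_{9} + 3·v_{10}  ⇒ sig = [2:3,3]
  {2,9,10}:  v_{2} + v_{9} + v_{10} = v_{4}  ⇒ sig = [3:1]
  {4,9,10}:  v_{4} + v_{9} + v_{10} = v_{8}  ⇒ sig = [3:1]
  {5,6,10}:  v_{5} + v_{6} + v_{10} = v_{1}  ⇒ sig = [3:1]
  {5,9,10}:  v_{5} + v_{9} + v_{10} = v_{3}  ⇒ sig = [3:1]

Hence PRS(X_Σ) =
    [2:]
    [2:]
    [2:]
    [2:1,1]
    [2:1,1]
    [2:1,1]
    [2:1,1]
    [2:1,1]
    [2:1,1]
    [2:1,1]
    [2:1,1]
    [2:1,1]
    [2:1,1]
    [2:1,1]
    [2:1,3]
    [2:2]
    [2:2]
    [2:2,2]
    [2:2,2]
    [2:2,2]
    [2:3,3]
    [3:1]
    [3:1]
    [3:1]
    [3:1]


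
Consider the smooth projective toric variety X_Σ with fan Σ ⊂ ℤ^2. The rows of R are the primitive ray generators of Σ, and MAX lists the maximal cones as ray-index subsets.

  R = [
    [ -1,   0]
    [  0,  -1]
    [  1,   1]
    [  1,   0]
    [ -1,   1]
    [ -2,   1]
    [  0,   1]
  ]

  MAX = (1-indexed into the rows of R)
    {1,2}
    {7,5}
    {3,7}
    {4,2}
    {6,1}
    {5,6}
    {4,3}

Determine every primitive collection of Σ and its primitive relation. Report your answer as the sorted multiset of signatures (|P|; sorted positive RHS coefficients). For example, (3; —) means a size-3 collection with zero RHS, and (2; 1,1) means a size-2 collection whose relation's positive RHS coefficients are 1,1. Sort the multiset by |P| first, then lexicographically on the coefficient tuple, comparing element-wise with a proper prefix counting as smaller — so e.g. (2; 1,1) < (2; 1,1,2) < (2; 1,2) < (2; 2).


The 14 primitive collections of Σ (r=7, n=2):

  P={1,4}:  v_{1} + v_{4} = 0  so sig = (2; —)
  P={2,7}:  v_{2} + v_{7} = 0  so sig = (2; —)
  P={1,3}:  v_{1} + v_{3} = v_{7}  so sig = (2; 1)
  P={1,5}:  v_{1} + v_{5} = v_{6}  so sig = (2; 1)
  P={1,7}:  v_{1} + v_{7} = v_{5}  so sig = (2; 1)
  P={2,3}:  v_{2} + v_{3} = v_{4}  so sig = (2; 1)
  P={2,5}:  v_{2} + v_{5} = v_{1}  so sig = (2; 1)
  P={4,5}:  v_{4} + v_{5} = v_{7}  so sig = (2; 1)
  P={4,6}:  v_{4} + v_{6} = v_{5}  so sig = (2; 1)
  P={4,7}:  v_{4} + v_{7} = v_{3}  so sig = (2; 1)
  P={3,6}:  v_{3} + v_{6} = v_{5} + v_{7}  so sig = (2; 1,1)
  P={2,6}:  v_{2} + v_{6} = 2·v_{1}  so sig = (2; 2)
  P={3,5}:  v_{3} + v_{5} = 2·v_{7}  so sig = (2; 2)
  P={6,7}:  v_{6} + v_{7} = 2·v_{5}  so sig = (2; 2)

Signatures (|P|; sorted positive RHS coefficients), sorted:
{ (2; —) ×2,  (2; 1) ×8,  (2; 1,1),  (2; 2) ×3 }


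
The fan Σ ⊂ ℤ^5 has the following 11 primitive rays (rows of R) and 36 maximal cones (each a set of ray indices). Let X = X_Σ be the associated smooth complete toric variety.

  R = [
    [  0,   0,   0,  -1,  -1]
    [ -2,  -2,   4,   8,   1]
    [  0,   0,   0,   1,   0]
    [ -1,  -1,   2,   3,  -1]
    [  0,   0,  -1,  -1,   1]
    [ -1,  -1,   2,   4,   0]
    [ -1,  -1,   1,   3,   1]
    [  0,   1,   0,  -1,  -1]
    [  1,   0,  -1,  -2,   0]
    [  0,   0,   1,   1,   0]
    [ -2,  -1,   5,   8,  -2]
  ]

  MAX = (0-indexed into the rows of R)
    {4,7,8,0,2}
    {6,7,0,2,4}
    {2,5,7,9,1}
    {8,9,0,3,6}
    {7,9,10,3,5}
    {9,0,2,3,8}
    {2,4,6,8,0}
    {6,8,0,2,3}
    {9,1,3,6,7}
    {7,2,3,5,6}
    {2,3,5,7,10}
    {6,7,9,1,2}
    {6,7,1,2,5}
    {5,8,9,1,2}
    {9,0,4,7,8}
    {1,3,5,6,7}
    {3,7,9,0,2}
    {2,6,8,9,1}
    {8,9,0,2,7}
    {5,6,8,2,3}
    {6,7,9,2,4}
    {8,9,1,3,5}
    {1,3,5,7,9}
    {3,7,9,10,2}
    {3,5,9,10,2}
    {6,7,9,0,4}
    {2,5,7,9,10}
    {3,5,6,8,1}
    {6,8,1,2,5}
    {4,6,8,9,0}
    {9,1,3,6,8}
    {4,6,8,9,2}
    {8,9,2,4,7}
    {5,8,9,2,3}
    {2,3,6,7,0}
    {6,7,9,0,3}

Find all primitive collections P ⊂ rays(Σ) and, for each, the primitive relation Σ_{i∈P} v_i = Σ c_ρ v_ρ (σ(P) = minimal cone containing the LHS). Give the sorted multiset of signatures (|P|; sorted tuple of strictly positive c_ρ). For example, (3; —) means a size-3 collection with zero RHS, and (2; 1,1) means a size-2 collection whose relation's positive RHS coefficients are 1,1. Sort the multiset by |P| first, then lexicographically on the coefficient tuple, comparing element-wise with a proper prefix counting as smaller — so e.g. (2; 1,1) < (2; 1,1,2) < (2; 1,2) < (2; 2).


20 collections generate NE(X_Σ); each relation:

  {0,5}:  v_{0} + v_{5} = v_{3}  so sig = (2; 1)
  {4,5}:  v_{4} + v_{5} = v_{6}  so sig = (2; 1)
  {3,4}:  v_{3} + v_{4} = v_{0} + v_{6}  so sig = (2; 1,1)
  {0,1}:  v_{0} + v_{1} = v_{3} + v_{6} + v_{9}  so sig = (2; 1,1,1)
  {0,10}:  v_{0} + v_{10} = v_{2} + 2·v_{3} + v_{7} + v_{9}  so sig = (2; 1,1,1,2)
  {8,10}:  v_{8} + v_{10} = v_{0} + 2·v_{2} + v_{3} + 2·v_{9}  so sig = (2; 1,1,2,2)
  {1,10}:  v_{1} + v_{10} = 4·v_{5} + v_{7} + v_{9}  so sig = (2; 1,1,4)
  {1,4}:  v_{1} + v_{4} = 2·v_{6} + v_{9}  so sig = (2; 1,2)
  {4,10}:  v_{4} + v_{10} = 2·v_{5} + v_{7}  so sig = (2; 1,2)
  {6,10}:  v_{6} + v_{10} = 3·v_{5} + v_{7}  so sig = (2; 1,3)
  {6,7,8}:  v_{6} + v_{7} + v_{8} = 0  so sig = (3; —)
  {5,6,9}:  v_{5} + v_{6} + v_{9} = v_{1}  so sig = (3; 1)
  {1,7,8}:  v_{1} + v_{7} + v_{8} = v_{5} + v_{9}  so sig = (3; 1,1)
  {5,7,8}:  v_{5} + v_{7} + v_{8} = v_{0} + v_{2} + v_{9}  so sig = (3; 1,1,1)
  {3,7,8}:  v_{3} + v_{7} + v_{8} = 2·v_{0} + v_{2} + v_{9}  so sig = (3; 1,1,2)
  {1,2,3}:  v_{1} + v_{2} + v_{3} = 3·v_{5}  so sig = (3; 3)
  {0,2,4,9}:  v_{0} + v_{2} + v_{4} + v_{9} = 0  so sig = (4; —)
  {0,2,6,9}:  v_{0} + v_{2} + v_{6} + v_{9} = v_{5}  so sig = (4; 1)
  {2,3,6,9}:  v_{2} + v_{3} + v_{6} + v_{9} = 2·v_{5}  so sig = (4; 2)
  {2,3,5,7,9}:  v_{2} + v_{3} + v_{5} + v_{7} + v_{9} = v_{10}  so sig = (5; 1)

Hence PRS(X_Σ) =
{ (2; 1) ×2,  (2; 1,1),  (2; 1,1,1),  (2; 1,1,1,2),  (2; 1,1,2,2),  (2; 1,1,4),  (2; 1,2) ×2,  (2; 1,3),  (3; —),  (3; 1),  (3; 1,1),  (3; 1,1,1),  (3; 1,1,2),  (3; 3),  (4; —),  (4; 1),  (4; 2),  (5; 1) }


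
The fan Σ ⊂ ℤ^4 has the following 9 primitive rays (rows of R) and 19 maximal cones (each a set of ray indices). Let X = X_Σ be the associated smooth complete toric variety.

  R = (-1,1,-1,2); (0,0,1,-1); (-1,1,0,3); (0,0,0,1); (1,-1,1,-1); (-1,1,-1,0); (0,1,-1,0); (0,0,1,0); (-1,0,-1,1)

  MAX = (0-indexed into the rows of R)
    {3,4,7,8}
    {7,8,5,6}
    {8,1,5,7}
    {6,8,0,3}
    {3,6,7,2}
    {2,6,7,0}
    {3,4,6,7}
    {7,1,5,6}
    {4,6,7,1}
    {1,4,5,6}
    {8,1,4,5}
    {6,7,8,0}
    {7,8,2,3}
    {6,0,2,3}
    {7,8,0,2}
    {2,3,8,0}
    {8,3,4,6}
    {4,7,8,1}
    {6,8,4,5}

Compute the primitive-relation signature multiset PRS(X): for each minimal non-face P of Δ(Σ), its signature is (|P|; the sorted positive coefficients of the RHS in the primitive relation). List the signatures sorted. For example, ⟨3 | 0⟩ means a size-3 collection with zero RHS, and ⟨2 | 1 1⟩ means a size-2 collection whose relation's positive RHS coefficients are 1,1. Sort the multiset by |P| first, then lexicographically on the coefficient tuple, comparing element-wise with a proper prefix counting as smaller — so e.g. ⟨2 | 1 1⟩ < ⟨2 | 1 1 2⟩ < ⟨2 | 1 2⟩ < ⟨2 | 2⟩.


14 collections generate NE(X_Σ); each relation:

  {0,4}:  v_{0} + v_{4} = v_{3}  →  sig = ⟨2 | 1⟩
  {1,3}:  v_{1} + v_{3} = v_{7}  →  sig = ⟨2 | 1⟩
  {3,5}:  v_{3} + v_{5} = v_{6} + v_{7} + v_{8}  →  sig = ⟨2 | 1 1 1⟩
  {2,5}:  v_{2} + v_{5} = v_{0} + v_{6} + 2·v_{7} + v_{8}  →  sig = ⟨2 | 1 1 1 2⟩
  {0,1}:  v_{0} + v_{1} = v_{6} + 2·v_{7} + v_{8}  →  sig = ⟨2 | 1 1 2⟩
  {1,2}:  v_{1} + v_{2} = v_{0} + 2·v_{7}  →  sig = ⟨2 | 1 2⟩
  {2,4}:  v_{2} + v_{4} = 2·v_{3} + v_{7}  →  sig = ⟨2 | 1 2⟩
  {0,5}:  v_{0} + v_{5} = 2·v_{6} + 2·v_{7} + 2·v_{8}  →  sig = ⟨2 | 2 2 2⟩
  {0,3,7}:  v_{0} + v_{3} + v_{7} = v_{2}  →  sig = ⟨3 | 1⟩
  {1,6,8}:  v_{1} + v_{6} + v_{8} = v_{5}  →  sig = ⟨3 | 1⟩
  {4,5,7}:  v_{4} + v_{5} + v_{7} = v_{1}  →  sig = ⟨3 | 1⟩
  {2,6,8}:  v_{2} + v_{6} + v_{8} = 2·v_{0}  →  sig = ⟨3 | 2⟩
  {4,6,7,8}:  v_{4} + v_{6} + v_{7} + v_{8} = 0  →  sig = ⟨4 | 0⟩
  {3,6,7,8}:  v_{3} + v_{6} + v_{7} + v_{8} = v_{0}  →  sig = ⟨4 | 1⟩

Sorted signature multiset PRS(X):
    |P|=2: 8 collections, coeffs (1), (1), (1,1,1), (1,1,1,2), (1,1,2), (1,2), (1,2), (2,2,2)
    |P|=3: 4 collections, coeffs (1), (1), (1), (2)
    |P|=4: 2 collections, coeffs (), (1)


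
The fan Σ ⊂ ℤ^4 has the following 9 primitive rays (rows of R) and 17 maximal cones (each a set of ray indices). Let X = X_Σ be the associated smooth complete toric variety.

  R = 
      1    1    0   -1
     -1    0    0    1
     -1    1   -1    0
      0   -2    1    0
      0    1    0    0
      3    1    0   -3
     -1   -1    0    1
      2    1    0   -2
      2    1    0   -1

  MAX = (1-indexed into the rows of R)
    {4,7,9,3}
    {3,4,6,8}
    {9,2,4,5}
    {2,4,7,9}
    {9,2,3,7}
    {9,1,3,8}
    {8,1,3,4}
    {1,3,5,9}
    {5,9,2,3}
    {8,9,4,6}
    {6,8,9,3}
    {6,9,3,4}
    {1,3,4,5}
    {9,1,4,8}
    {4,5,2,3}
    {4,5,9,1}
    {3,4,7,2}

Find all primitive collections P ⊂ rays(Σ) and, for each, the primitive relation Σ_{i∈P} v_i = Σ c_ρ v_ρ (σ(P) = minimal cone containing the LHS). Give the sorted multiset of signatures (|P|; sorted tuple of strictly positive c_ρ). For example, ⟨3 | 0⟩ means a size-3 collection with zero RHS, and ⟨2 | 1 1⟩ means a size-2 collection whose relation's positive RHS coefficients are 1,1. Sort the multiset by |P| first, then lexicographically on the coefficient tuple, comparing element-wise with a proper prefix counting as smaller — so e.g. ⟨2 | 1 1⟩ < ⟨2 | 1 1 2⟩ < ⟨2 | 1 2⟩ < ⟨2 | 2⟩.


Δ(Σ) — 9 vertices, 14 min non-faces:

  P = {1,7}:  v_{1} + v_{7} = 0 ; sig = ⟨2 | 0⟩
  P = {1,2}:  v_{1} + v_{2} = v_{5} ; sig = ⟨2 | 1⟩
  P = {2,6}:  v_{2} + v_{6} = v_{8} ; sig = ⟨2 | 1⟩
  P = {2,8}:  v_{2} + v_{8} = v_{1} ; sig = ⟨2 | 1⟩
  P = {5,7}:  v_{5} + v_{7} = v_{2} ; sig = ⟨2 | 1⟩
  P = {5,6}:  v_{5} + v_{6} = v_{1} + v_{8} ; sig = ⟨2 | 1 1⟩
  P = {7,8}:  v_{7} + v_{8} = v_{3} + v_{4} + v_{9} ; sig = ⟨2 | 1 1 1⟩
  P = {1,6}:  v_{1} + v_{6} = 2·v_{8} ; sig = ⟨2 | 2⟩
  P = {5,8}:  v_{5} + v_{8} = 2·v_{1} ; sig = ⟨2 | 2⟩
  P = {6,7}:  v_{6} + v_{7} = 2·v_{3} + 2·v_{4} + 2·v_{9} ; sig = ⟨2 | 2 2 2⟩
  P = {2,3,4,9}:  v_{2} + v_{3} + v_{4} + v_{9} = 0 ; sig = ⟨4 | 0⟩
  P = {1,3,4,9}:  v_{1} + v_{3} + v_{4} + v_{9} = v_{8} ; sig = ⟨4 | 1⟩
  P = {3,4,5,9}:  v_{3} + v_{4} + v_{5} + v_{9} = v_{1} ; sig = ⟨4 | 1⟩
  P = {3,4,8,9}:  v_{3} + v_{4} + v_{8} + v_{9} = v_{6} ; sig = ⟨4 | 1⟩

Hence PRS(X_Σ) =
    ⟨2 | 0⟩
    ⟨2 | 1⟩
    ⟨2 | 1⟩
    ⟨2 | 1⟩
    ⟨2 | 1⟩
    ⟨2 | 1 1⟩
    ⟨2 | 1 1 1⟩
    ⟨2 | 2⟩
    ⟨2 | 2⟩
    ⟨2 | 2 2 2⟩
    ⟨4 | 0⟩
    ⟨4 | 1⟩
    ⟨4 | 1⟩
    ⟨4 | 1⟩
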